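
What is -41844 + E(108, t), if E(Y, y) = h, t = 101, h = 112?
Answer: -41732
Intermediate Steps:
E(Y, y) = 112
-41844 + E(108, t) = -41844 + 112 = -41732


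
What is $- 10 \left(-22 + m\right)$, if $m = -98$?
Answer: $1200$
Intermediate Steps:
$- 10 \left(-22 + m\right) = - 10 \left(-22 - 98\right) = \left(-10\right) \left(-120\right) = 1200$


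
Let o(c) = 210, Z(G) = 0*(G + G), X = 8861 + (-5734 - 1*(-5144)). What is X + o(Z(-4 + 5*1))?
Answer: 8481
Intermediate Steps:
X = 8271 (X = 8861 + (-5734 + 5144) = 8861 - 590 = 8271)
Z(G) = 0 (Z(G) = 0*(2*G) = 0)
X + o(Z(-4 + 5*1)) = 8271 + 210 = 8481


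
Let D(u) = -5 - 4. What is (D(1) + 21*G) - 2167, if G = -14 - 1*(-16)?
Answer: -2134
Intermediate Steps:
G = 2 (G = -14 + 16 = 2)
D(u) = -9
(D(1) + 21*G) - 2167 = (-9 + 21*2) - 2167 = (-9 + 42) - 2167 = 33 - 2167 = -2134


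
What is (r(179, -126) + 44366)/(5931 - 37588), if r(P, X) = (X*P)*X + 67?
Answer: -2886237/31657 ≈ -91.172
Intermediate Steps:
r(P, X) = 67 + P*X² (r(P, X) = (P*X)*X + 67 = P*X² + 67 = 67 + P*X²)
(r(179, -126) + 44366)/(5931 - 37588) = ((67 + 179*(-126)²) + 44366)/(5931 - 37588) = ((67 + 179*15876) + 44366)/(-31657) = ((67 + 2841804) + 44366)*(-1/31657) = (2841871 + 44366)*(-1/31657) = 2886237*(-1/31657) = -2886237/31657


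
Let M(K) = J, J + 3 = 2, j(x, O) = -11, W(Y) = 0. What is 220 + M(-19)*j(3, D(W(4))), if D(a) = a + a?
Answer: 231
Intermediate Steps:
D(a) = 2*a
J = -1 (J = -3 + 2 = -1)
M(K) = -1
220 + M(-19)*j(3, D(W(4))) = 220 - 1*(-11) = 220 + 11 = 231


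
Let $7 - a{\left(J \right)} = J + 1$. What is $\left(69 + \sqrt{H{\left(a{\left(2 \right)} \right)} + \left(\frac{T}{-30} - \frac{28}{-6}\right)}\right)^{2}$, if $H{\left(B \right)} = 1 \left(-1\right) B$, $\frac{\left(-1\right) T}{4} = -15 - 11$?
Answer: $\frac{\left(345 + i \sqrt{70}\right)^{2}}{25} \approx 4758.2 + 230.92 i$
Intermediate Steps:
$T = 104$ ($T = - 4 \left(-15 - 11\right) = \left(-4\right) \left(-26\right) = 104$)
$a{\left(J \right)} = 6 - J$ ($a{\left(J \right)} = 7 - \left(J + 1\right) = 7 - \left(1 + J\right) = 6 - J$)
$H{\left(B \right)} = - B$
$\left(69 + \sqrt{H{\left(a{\left(2 \right)} \right)} + \left(\frac{T}{-30} - \frac{28}{-6}\right)}\right)^{2} = \left(69 + \sqrt{- (6 - 2) + \left(\frac{104}{-30} - \frac{28}{-6}\right)}\right)^{2} = \left(69 + \sqrt{- (6 - 2) + \left(104 \left(- \frac{1}{30}\right) - - \frac{14}{3}\right)}\right)^{2} = \left(69 + \sqrt{\left(-1\right) 4 + \left(- \frac{52}{15} + \frac{14}{3}\right)}\right)^{2} = \left(69 + \sqrt{-4 + \frac{6}{5}}\right)^{2} = \left(69 + \sqrt{- \frac{14}{5}}\right)^{2} = \left(69 + \frac{i \sqrt{70}}{5}\right)^{2}$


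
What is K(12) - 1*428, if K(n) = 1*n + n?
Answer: -404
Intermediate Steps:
K(n) = 2*n (K(n) = n + n = 2*n)
K(12) - 1*428 = 2*12 - 1*428 = 24 - 428 = -404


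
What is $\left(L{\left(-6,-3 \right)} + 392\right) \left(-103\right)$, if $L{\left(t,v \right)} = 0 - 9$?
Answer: $-39449$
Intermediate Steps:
$L{\left(t,v \right)} = -9$
$\left(L{\left(-6,-3 \right)} + 392\right) \left(-103\right) = \left(-9 + 392\right) \left(-103\right) = 383 \left(-103\right) = -39449$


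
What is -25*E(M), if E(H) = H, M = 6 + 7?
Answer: -325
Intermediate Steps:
M = 13
-25*E(M) = -25*13 = -325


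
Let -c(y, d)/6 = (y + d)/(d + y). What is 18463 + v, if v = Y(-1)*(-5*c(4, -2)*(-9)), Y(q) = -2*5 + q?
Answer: 21433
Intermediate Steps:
c(y, d) = -6 (c(y, d) = -6*(y + d)/(d + y) = -6*(d + y)/(d + y) = -6*1 = -6)
Y(q) = -10 + q
v = 2970 (v = (-10 - 1)*(-5*(-6)*(-9)) = -330*(-9) = -11*(-270) = 2970)
18463 + v = 18463 + 2970 = 21433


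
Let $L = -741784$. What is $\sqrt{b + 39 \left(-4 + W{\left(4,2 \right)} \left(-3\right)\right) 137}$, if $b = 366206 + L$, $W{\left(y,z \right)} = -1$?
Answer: $i \sqrt{380921} \approx 617.19 i$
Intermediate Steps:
$b = -375578$ ($b = 366206 - 741784 = -375578$)
$\sqrt{b + 39 \left(-4 + W{\left(4,2 \right)} \left(-3\right)\right) 137} = \sqrt{-375578 + 39 \left(-4 - -3\right) 137} = \sqrt{-375578 + 39 \left(-4 + 3\right) 137} = \sqrt{-375578 + 39 \left(-1\right) 137} = \sqrt{-375578 - 5343} = \sqrt{-380921} = i \sqrt{380921}$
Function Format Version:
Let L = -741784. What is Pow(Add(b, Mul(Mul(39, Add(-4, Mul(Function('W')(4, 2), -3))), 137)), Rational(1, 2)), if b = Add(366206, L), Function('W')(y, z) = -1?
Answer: Mul(I, Pow(380921, Rational(1, 2))) ≈ Mul(617.19, I)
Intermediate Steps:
b = -375578 (b = Add(366206, -741784) = -375578)
Pow(Add(b, Mul(Mul(39, Add(-4, Mul(Function('W')(4, 2), -3))), 137)), Rational(1, 2)) = Pow(Add(-375578, Mul(Mul(39, Add(-4, Mul(-1, -3))), 137)), Rational(1, 2)) = Pow(Add(-375578, Mul(Mul(39, Add(-4, 3)), 137)), Rational(1, 2)) = Pow(Add(-375578, Mul(Mul(39, -1), 137)), Rational(1, 2)) = Pow(Add(-375578, Mul(-39, 137)), Rational(1, 2)) = Pow(Add(-375578, -5343), Rational(1, 2)) = Pow(-380921, Rational(1, 2)) = Mul(I, Pow(380921, Rational(1, 2)))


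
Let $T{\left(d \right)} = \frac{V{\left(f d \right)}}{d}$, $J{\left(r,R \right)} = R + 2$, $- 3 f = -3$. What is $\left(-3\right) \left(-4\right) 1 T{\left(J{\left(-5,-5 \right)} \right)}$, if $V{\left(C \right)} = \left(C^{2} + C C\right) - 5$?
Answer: $-52$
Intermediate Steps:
$f = 1$ ($f = \left(- \frac{1}{3}\right) \left(-3\right) = 1$)
$J{\left(r,R \right)} = 2 + R$
$V{\left(C \right)} = -5 + 2 C^{2}$ ($V{\left(C \right)} = \left(C^{2} + C^{2}\right) - 5 = 2 C^{2} - 5 = -5 + 2 C^{2}$)
$T{\left(d \right)} = \frac{-5 + 2 d^{2}}{d}$ ($T{\left(d \right)} = \frac{-5 + 2 \left(1 d\right)^{2}}{d} = \frac{-5 + 2 d^{2}}{d}$)
$\left(-3\right) \left(-4\right) 1 T{\left(J{\left(-5,-5 \right)} \right)} = \left(-3\right) \left(-4\right) 1 \left(- \frac{5}{2 - 5} + 2 \left(2 - 5\right)\right) = 12 \cdot 1 \left(- \frac{5}{-3} + 2 \left(-3\right)\right) = 12 \left(\left(-5\right) \left(- \frac{1}{3}\right) - 6\right) = 12 \left(\frac{5}{3} - 6\right) = 12 \left(- \frac{13}{3}\right) = -52$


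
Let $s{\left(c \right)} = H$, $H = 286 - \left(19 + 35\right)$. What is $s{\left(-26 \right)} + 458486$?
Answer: $458718$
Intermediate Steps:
$H = 232$ ($H = 286 - 54 = 232$)
$s{\left(c \right)} = 232$
$s{\left(-26 \right)} + 458486 = 232 + 458486 = 458718$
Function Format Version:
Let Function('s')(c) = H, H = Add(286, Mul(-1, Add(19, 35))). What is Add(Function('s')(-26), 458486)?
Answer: 458718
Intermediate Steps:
H = 232 (H = Add(286, Mul(-1, 54)) = Add(286, -54) = 232)
Function('s')(c) = 232
Add(Function('s')(-26), 458486) = Add(232, 458486) = 458718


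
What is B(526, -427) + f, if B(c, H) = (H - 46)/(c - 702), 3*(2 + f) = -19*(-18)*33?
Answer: 60203/16 ≈ 3762.7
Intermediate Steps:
f = 3760 (f = -2 + (-19*(-18)*33)/3 = -2 + (342*33)/3 = -2 + (⅓)*11286 = -2 + 3762 = 3760)
B(c, H) = (-46 + H)/(-702 + c)
B(526, -427) + f = (-46 - 427)/(-702 + 526) + 3760 = -473/(-176) + 3760 = -1/176*(-473) + 3760 = 43/16 + 3760 = 60203/16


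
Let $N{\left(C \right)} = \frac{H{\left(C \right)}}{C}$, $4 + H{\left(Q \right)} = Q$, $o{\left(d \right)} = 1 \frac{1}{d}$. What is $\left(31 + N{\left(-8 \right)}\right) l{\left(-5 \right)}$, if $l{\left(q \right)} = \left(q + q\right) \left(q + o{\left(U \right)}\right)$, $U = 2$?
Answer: $\frac{2925}{2} \approx 1462.5$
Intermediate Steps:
$o{\left(d \right)} = \frac{1}{d}$
$H{\left(Q \right)} = -4 + Q$
$l{\left(q \right)} = 2 q \left(\frac{1}{2} + q\right)$ ($l{\left(q \right)} = \left(q + q\right) \left(q + \frac{1}{2}\right) = 2 q \left(q + \frac{1}{2}\right) = 2 q \left(\frac{1}{2} + q\right)$)
$N{\left(C \right)} = \frac{-4 + C}{C}$
$\left(31 + N{\left(-8 \right)}\right) l{\left(-5 \right)} = \left(31 + \frac{-4 - 8}{-8}\right) \left(- 5 \left(1 + 2 \left(-5\right)\right)\right) = \left(31 - - \frac{3}{2}\right) \left(- 5 \left(1 - 10\right)\right) = \left(31 + \frac{3}{2}\right) \left(\left(-5\right) \left(-9\right)\right) = \frac{65}{2} \cdot 45 = \frac{2925}{2}$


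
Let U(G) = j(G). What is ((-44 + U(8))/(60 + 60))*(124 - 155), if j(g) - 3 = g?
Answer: 341/40 ≈ 8.5250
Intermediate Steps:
j(g) = 3 + g
U(G) = 3 + G
((-44 + U(8))/(60 + 60))*(124 - 155) = ((-44 + (3 + 8))/(60 + 60))*(124 - 155) = ((-44 + 11)/120)*(-31) = -33*1/120*(-31) = -11/40*(-31) = 341/40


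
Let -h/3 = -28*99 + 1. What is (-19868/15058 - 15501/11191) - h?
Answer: -700656643630/84257039 ≈ -8315.7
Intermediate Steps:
h = 8313 (h = -3*(-28*99 + 1) = -3*(-2772 + 1) = -3*(-2771) = 8313)
(-19868/15058 - 15501/11191) - h = (-19868/15058 - 15501/11191) - 1*8313 = (-19868*1/15058 - 15501*1/11191) - 8313 = (-9934/7529 - 15501/11191) - 8313 = -227878423/84257039 - 8313 = -700656643630/84257039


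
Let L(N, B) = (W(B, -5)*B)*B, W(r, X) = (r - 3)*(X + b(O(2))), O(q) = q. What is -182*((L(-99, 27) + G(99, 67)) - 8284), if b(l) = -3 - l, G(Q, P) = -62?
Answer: 33361692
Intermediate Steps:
W(r, X) = (-5 + X)*(-3 + r) (W(r, X) = (r - 3)*(X + (-3 - 1*2)) = (-3 + r)*(X + (-3 - 2)) = (-3 + r)*(X - 5) = (-3 + r)*(-5 + X) = (-5 + X)*(-3 + r))
L(N, B) = B**2*(30 - 10*B) (L(N, B) = ((15 - 5*B - 3*(-5) - 5*B)*B)*B = ((15 - 5*B + 15 - 5*B)*B)*B = ((30 - 10*B)*B)*B = (B*(30 - 10*B))*B = B**2*(30 - 10*B))
-182*((L(-99, 27) + G(99, 67)) - 8284) = -182*((10*27**2*(3 - 1*27) - 62) - 8284) = -182*((10*729*(3 - 27) - 62) - 8284) = -182*((10*729*(-24) - 62) - 8284) = -182*((-174960 - 62) - 8284) = -182*(-175022 - 8284) = -182*(-183306) = 33361692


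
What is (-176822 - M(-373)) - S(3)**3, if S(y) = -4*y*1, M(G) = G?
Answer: -174721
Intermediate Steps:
S(y) = -4*y
(-176822 - M(-373)) - S(3)**3 = (-176822 - 1*(-373)) - (-4*3)**3 = (-176822 + 373) - 1*(-12)**3 = -176449 - 1*(-1728) = -176449 + 1728 = -174721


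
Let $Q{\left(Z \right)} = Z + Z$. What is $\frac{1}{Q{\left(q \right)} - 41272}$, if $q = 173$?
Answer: $- \frac{1}{40926} \approx -2.4434 \cdot 10^{-5}$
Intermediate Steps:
$Q{\left(Z \right)} = 2 Z$
$\frac{1}{Q{\left(q \right)} - 41272} = \frac{1}{2 \cdot 173 - 41272} = \frac{1}{346 - 41272} = \frac{1}{-40926} = - \frac{1}{40926}$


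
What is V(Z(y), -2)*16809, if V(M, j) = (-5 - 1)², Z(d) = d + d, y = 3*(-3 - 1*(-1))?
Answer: 605124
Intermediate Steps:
y = -6 (y = 3*(-3 + 1) = 3*(-2) = -6)
Z(d) = 2*d
V(M, j) = 36 (V(M, j) = (-6)² = 36)
V(Z(y), -2)*16809 = 36*16809 = 605124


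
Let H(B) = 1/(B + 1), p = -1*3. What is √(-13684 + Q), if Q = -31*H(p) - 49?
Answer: I*√54870/2 ≈ 117.12*I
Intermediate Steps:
p = -3
H(B) = 1/(1 + B)
Q = -67/2 (Q = -31/(1 - 3) - 49 = -31/(-2) - 49 = -31*(-½) - 49 = 31/2 - 49 = -67/2 ≈ -33.500)
√(-13684 + Q) = √(-13684 - 67/2) = √(-27435/2) = I*√54870/2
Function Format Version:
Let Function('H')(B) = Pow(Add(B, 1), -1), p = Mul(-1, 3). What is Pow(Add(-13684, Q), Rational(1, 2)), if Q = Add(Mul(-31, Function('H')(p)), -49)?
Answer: Mul(Rational(1, 2), I, Pow(54870, Rational(1, 2))) ≈ Mul(117.12, I)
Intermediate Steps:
p = -3
Function('H')(B) = Pow(Add(1, B), -1)
Q = Rational(-67, 2) (Q = Add(Mul(-31, Pow(Add(1, -3), -1)), -49) = Add(Mul(-31, Pow(-2, -1)), -49) = Add(Mul(-31, Rational(-1, 2)), -49) = Add(Rational(31, 2), -49) = Rational(-67, 2) ≈ -33.500)
Pow(Add(-13684, Q), Rational(1, 2)) = Pow(Add(-13684, Rational(-67, 2)), Rational(1, 2)) = Pow(Rational(-27435, 2), Rational(1, 2)) = Mul(Rational(1, 2), I, Pow(54870, Rational(1, 2)))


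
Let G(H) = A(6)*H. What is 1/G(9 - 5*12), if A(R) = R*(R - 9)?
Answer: 1/918 ≈ 0.0010893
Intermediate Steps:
A(R) = R*(-9 + R)
G(H) = -18*H (G(H) = (6*(-9 + 6))*H = (6*(-3))*H = -18*H)
1/G(9 - 5*12) = 1/(-18*(9 - 5*12)) = 1/(-18*(9 - 60)) = 1/(-18*(-51)) = 1/918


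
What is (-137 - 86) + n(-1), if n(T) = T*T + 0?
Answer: -222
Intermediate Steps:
n(T) = T² (n(T) = T² + 0 = T²)
(-137 - 86) + n(-1) = (-137 - 86) + (-1)² = -223 + 1 = -222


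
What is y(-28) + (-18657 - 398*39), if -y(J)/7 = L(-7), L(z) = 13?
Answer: -34270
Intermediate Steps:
y(J) = -91 (y(J) = -7*13 = -91)
y(-28) + (-18657 - 398*39) = -91 + (-18657 - 398*39) = -91 + (-18657 - 15522) = -91 - 34179 = -34270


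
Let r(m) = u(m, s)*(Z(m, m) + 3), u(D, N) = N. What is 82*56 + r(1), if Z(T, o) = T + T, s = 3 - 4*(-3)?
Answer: 4667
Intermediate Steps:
s = 15 (s = 3 - 1*(-12) = 3 + 12 = 15)
Z(T, o) = 2*T
r(m) = 45 + 30*m (r(m) = 15*(2*m + 3) = 15*(3 + 2*m) = 45 + 30*m)
82*56 + r(1) = 82*56 + (45 + 30*1) = 4592 + (45 + 30) = 4592 + 75 = 4667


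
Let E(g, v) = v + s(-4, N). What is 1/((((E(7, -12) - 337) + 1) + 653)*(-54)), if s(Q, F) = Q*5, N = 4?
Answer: -1/15390 ≈ -6.4977e-5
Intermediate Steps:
s(Q, F) = 5*Q
E(g, v) = -20 + v (E(g, v) = v + 5*(-4) = v - 20 = -20 + v)
1/((((E(7, -12) - 337) + 1) + 653)*(-54)) = 1/(((((-20 - 12) - 337) + 1) + 653)*(-54)) = -1/54/(((-32 - 337) + 1) + 653) = -1/54/((-369 + 1) + 653) = -1/54/(-368 + 653) = -1/54/285 = (1/285)*(-1/54) = -1/15390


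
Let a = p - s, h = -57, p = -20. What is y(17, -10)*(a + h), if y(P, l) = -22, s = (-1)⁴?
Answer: 1716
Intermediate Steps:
s = 1
a = -21 (a = -20 - 1*1 = -20 - 1 = -21)
y(17, -10)*(a + h) = -22*(-21 - 57) = -22*(-78) = 1716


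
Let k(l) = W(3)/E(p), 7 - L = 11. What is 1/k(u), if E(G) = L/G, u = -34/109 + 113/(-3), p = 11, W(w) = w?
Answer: -4/33 ≈ -0.12121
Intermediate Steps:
L = -4 (L = 7 - 1*11 = 7 - 11 = -4)
u = -12419/327 (u = -34*1/109 + 113*(-⅓) = -34/109 - 113/3 = -12419/327 ≈ -37.979)
E(G) = -4/G
k(l) = -33/4 (k(l) = 3/((-4/11)) = 3/((-4*1/11)) = 3/(-4/11) = 3*(-11/4) = -33/4)
1/k(u) = 1/(-33/4) = -4/33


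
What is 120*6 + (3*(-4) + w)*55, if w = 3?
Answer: 225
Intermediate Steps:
120*6 + (3*(-4) + w)*55 = 120*6 + (3*(-4) + 3)*55 = 720 + (-12 + 3)*55 = 720 - 9*55 = 720 - 495 = 225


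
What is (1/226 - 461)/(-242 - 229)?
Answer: 104185/106446 ≈ 0.97876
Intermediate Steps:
(1/226 - 461)/(-242 - 229) = (1/226 - 461)/(-471) = -104185/226*(-1/471) = 104185/106446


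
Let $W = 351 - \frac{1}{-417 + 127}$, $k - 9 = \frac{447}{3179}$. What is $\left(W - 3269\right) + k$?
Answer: $- \frac{2681703381}{921910} \approx -2908.9$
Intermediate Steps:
$k = \frac{29058}{3179}$ ($k = 9 + \frac{447}{3179} = \frac{29058}{3179} \approx 9.1406$)
$W = \frac{101791}{290}$ ($W = 351 - \frac{1}{-290} = 351 - - \frac{1}{290} = 351 + \frac{1}{290} = \frac{101791}{290} \approx 351.0$)
$\left(W - 3269\right) + k = \left(\frac{101791}{290} - 3269\right) + \frac{29058}{3179} = - \frac{846219}{290} + \frac{29058}{3179} = - \frac{2681703381}{921910}$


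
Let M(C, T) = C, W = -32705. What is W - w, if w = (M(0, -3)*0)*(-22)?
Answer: -32705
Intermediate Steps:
w = 0 (w = (0*0)*(-22) = 0*(-22) = 0)
W - w = -32705 - 1*0 = -32705 + 0 = -32705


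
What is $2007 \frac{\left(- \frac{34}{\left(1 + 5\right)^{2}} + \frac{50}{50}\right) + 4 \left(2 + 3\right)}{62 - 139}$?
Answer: $- \frac{80503}{154} \approx -522.75$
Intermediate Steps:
$2007 \frac{\left(- \frac{34}{\left(1 + 5\right)^{2}} + \frac{50}{50}\right) + 4 \left(2 + 3\right)}{62 - 139} = 2007 \frac{\left(- \frac{34}{6^{2}} + 50 \cdot \frac{1}{50}\right) + 4 \cdot 5}{-77} = 2007 \left(\left(- \frac{34}{36} + 1\right) + 20\right) \left(- \frac{1}{77}\right) = 2007 \left(\left(\left(-34\right) \frac{1}{36} + 1\right) + 20\right) \left(- \frac{1}{77}\right) = 2007 \left(\left(- \frac{17}{18} + 1\right) + 20\right) \left(- \frac{1}{77}\right) = 2007 \left(\frac{1}{18} + 20\right) \left(- \frac{1}{77}\right) = 2007 \cdot \frac{361}{18} \left(- \frac{1}{77}\right) = 2007 \left(- \frac{361}{1386}\right) = - \frac{80503}{154}$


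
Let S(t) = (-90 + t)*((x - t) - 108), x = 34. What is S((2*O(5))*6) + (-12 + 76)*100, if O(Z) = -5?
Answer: 8500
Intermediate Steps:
S(t) = (-90 + t)*(-74 - t) (S(t) = (-90 + t)*((34 - t) - 108) = (-90 + t)*(-74 - t))
S((2*O(5))*6) + (-12 + 76)*100 = (6660 - ((2*(-5))*6)**2 + 16*((2*(-5))*6)) + (-12 + 76)*100 = (6660 - (-10*6)**2 + 16*(-10*6)) + 64*100 = (6660 - 1*(-60)**2 + 16*(-60)) + 6400 = (6660 - 1*3600 - 960) + 6400 = (6660 - 3600 - 960) + 6400 = 2100 + 6400 = 8500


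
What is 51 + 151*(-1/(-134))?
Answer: 6985/134 ≈ 52.127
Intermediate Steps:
51 + 151*(-1/(-134)) = 51 + 151*(-1*(-1/134)) = 51 + 151*(1/134) = 51 + 151/134 = 6985/134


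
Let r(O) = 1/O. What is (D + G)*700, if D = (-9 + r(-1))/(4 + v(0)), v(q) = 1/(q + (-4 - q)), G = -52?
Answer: -114800/3 ≈ -38267.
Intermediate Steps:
v(q) = -1/4 (v(q) = 1/(-4) = -1/4)
D = -8/3 (D = (-9 + 1/(-1))/(4 - 1/4) = (-9 - 1)/(15/4) = -10*4/15 = -8/3 ≈ -2.6667)
(D + G)*700 = (-8/3 - 52)*700 = -164/3*700 = -114800/3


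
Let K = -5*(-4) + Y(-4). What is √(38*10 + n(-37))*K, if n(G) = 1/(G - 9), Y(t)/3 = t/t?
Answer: √804034/2 ≈ 448.34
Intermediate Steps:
Y(t) = 3 (Y(t) = 3*(t/t) = 3*1 = 3)
n(G) = 1/(-9 + G)
K = 23 (K = -5*(-4) + 3 = 20 + 3 = 23)
√(38*10 + n(-37))*K = √(38*10 + 1/(-9 - 37))*23 = √(380 + 1/(-46))*23 = √(380 - 1/46)*23 = √(17479/46)*23 = (√804034/46)*23 = √804034/2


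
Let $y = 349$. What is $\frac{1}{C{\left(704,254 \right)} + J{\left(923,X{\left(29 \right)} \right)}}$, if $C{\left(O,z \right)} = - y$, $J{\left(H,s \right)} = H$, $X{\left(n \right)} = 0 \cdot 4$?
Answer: $\frac{1}{574} \approx 0.0017422$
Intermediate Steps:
$X{\left(n \right)} = 0$
$C{\left(O,z \right)} = -349$ ($C{\left(O,z \right)} = \left(-1\right) 349 = -349$)
$\frac{1}{C{\left(704,254 \right)} + J{\left(923,X{\left(29 \right)} \right)}} = \frac{1}{-349 + 923} = \frac{1}{574}$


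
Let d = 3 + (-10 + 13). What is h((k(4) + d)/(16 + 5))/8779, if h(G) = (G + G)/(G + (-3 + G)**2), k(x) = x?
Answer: 420/26503801 ≈ 1.5847e-5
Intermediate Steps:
d = 6 (d = 3 + 3 = 6)
h(G) = 2*G/(G + (-3 + G)**2) (h(G) = (2*G)/(G + (-3 + G)**2) = 2*G/(G + (-3 + G)**2))
h((k(4) + d)/(16 + 5))/8779 = (2*((4 + 6)/(16 + 5))/((4 + 6)/(16 + 5) + (-3 + (4 + 6)/(16 + 5))**2))/8779 = (2*(10/21)/(10/21 + (-3 + 10/21)**2))*(1/8779) = (2*(10/21)/(10/21 + (-53/21)**2))*(1/8779) = (2*(10/21)/(10/21 + 2809/441))*(1/8779) = (2*(10/21)/(3019/441))*(1/8779) = (2*(10/21)*(441/3019))*(1/8779) = (420/3019)*(1/8779) = 420/26503801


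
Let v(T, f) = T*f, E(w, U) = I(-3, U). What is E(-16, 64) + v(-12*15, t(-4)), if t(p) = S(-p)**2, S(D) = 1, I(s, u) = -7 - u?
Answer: -251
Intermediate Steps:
E(w, U) = -7 - U
t(p) = 1 (t(p) = 1**2 = 1)
E(-16, 64) + v(-12*15, t(-4)) = (-7 - 1*64) - 12*15*1 = (-7 - 64) - 180*1 = -71 - 180 = -251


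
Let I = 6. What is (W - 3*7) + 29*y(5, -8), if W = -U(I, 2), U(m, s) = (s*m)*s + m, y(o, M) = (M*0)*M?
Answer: -51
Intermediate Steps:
y(o, M) = 0 (y(o, M) = 0*M = 0)
U(m, s) = m + m*s**2 (U(m, s) = (m*s)*s + m = m*s**2 + m = m + m*s**2)
W = -30 (W = -6*(1 + 2**2) = -6*(1 + 4) = -6*5 = -1*30 = -30)
(W - 3*7) + 29*y(5, -8) = (-30 - 3*7) + 29*0 = (-30 - 21) + 0 = -51 + 0 = -51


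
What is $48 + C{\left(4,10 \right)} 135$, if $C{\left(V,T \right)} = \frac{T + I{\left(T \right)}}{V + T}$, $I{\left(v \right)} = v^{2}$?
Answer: $\frac{7761}{7} \approx 1108.7$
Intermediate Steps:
$C{\left(V,T \right)} = \frac{T + T^{2}}{T + V}$ ($C{\left(V,T \right)} = \frac{T + T^{2}}{V + T} = \frac{T + T^{2}}{T + V}$)
$48 + C{\left(4,10 \right)} 135 = 48 + \frac{10 \left(1 + 10\right)}{10 + 4} \cdot 135 = 48 + 10 \cdot \frac{1}{14} \cdot 11 \cdot 135 = 48 + \frac{55}{7} \cdot 135 = 48 + \frac{7425}{7} = \frac{7761}{7}$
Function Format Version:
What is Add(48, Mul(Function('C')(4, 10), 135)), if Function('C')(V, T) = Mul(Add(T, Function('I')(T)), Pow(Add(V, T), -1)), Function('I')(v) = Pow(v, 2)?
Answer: Rational(7761, 7) ≈ 1108.7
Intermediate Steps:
Function('C')(V, T) = Mul(Pow(Add(T, V), -1), Add(T, Pow(T, 2))) (Function('C')(V, T) = Mul(Add(T, Pow(T, 2)), Pow(Add(V, T), -1)) = Mul(Add(T, Pow(T, 2)), Pow(Add(T, V), -1)) = Mul(Pow(Add(T, V), -1), Add(T, Pow(T, 2))))
Add(48, Mul(Function('C')(4, 10), 135)) = Add(48, Mul(Mul(10, Pow(Add(10, 4), -1), Add(1, 10)), 135)) = Add(48, Mul(Mul(10, Pow(14, -1), 11), 135)) = Add(48, Mul(Mul(10, Rational(1, 14), 11), 135)) = Add(48, Mul(Rational(55, 7), 135)) = Add(48, Rational(7425, 7)) = Rational(7761, 7)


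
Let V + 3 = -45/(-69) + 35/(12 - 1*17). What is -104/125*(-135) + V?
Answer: 59209/575 ≈ 102.97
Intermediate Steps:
V = -215/23 (V = -3 + (-45/(-69) + 35/(12 - 1*17)) = -3 + (-45*(-1/69) + 35/(12 - 17)) = -3 + (15/23 + 35/(-5)) = -3 + (15/23 + 35*(-⅕)) = -3 + (15/23 - 7) = -3 - 146/23 = -215/23 ≈ -9.3478)
-104/125*(-135) + V = -104/125*(-135) - 215/23 = 2808/25 - 215/23 = 59209/575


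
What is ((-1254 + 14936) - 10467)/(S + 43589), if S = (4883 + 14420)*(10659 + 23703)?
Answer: 643/132666655 ≈ 4.8467e-6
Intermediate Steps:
S = 663289686 (S = 19303*34362 = 663289686)
((-1254 + 14936) - 10467)/(S + 43589) = ((-1254 + 14936) - 10467)/(663289686 + 43589) = (13682 - 10467)/663333275 = 3215*(1/663333275) = 643/132666655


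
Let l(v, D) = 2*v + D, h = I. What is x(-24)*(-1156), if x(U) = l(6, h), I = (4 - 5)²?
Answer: -15028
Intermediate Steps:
I = 1 (I = (-1)² = 1)
h = 1
l(v, D) = D + 2*v
x(U) = 13 (x(U) = 1 + 2*6 = 1 + 12 = 13)
x(-24)*(-1156) = 13*(-1156) = -15028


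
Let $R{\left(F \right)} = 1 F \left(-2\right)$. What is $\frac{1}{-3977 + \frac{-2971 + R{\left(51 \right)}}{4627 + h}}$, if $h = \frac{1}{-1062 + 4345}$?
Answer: $- \frac{15190442}{60422476493} \approx -0.0002514$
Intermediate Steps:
$R{\left(F \right)} = - 2 F$ ($R{\left(F \right)} = F \left(-2\right) = - 2 F$)
$h = \frac{1}{3283} \approx 0.0003046$
$\frac{1}{-3977 + \frac{-2971 + R{\left(51 \right)}}{4627 + h}} = \frac{1}{-3977 + \frac{-2971 - 102}{4627 + \frac{1}{3283}}} = \frac{1}{-3977 + \frac{-2971 - 102}{\frac{15190442}{3283}}} = \frac{1}{-3977 - \frac{10088659}{15190442}} = \frac{1}{- \frac{60422476493}{15190442}} = - \frac{15190442}{60422476493}$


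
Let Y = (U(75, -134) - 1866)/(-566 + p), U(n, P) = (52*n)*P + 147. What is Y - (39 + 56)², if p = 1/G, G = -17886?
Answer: -81986410291/10123477 ≈ -8098.6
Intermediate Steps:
p = -1/17886 (p = 1/(-17886) = -1/17886 ≈ -5.5910e-5)
U(n, P) = 147 + 52*P*n (U(n, P) = 52*P*n + 147 = 147 + 52*P*n)
Y = 9377969634/10123477 (Y = ((147 + 52*(-134)*75) - 1866)/(-566 - 1/17886) = ((147 - 522600) - 1866)/(-10123477/17886) = (-522453 - 1866)*(-17886/10123477) = -524319*(-17886/10123477) = 9377969634/10123477 ≈ 926.36)
Y - (39 + 56)² = 9377969634/10123477 - (39 + 56)² = 9377969634/10123477 - 1*95² = 9377969634/10123477 - 1*9025 = 9377969634/10123477 - 9025 = -81986410291/10123477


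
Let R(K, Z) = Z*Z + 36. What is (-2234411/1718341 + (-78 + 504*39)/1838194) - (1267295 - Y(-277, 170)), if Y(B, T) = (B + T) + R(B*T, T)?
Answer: -1955938708797996700/1579322058077 ≈ -1.2385e+6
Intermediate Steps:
R(K, Z) = 36 + Z² (R(K, Z) = Z² + 36 = 36 + Z²)
Y(B, T) = 36 + B + T + T² (Y(B, T) = (B + T) + (36 + T²) = 36 + B + T + T²)
(-2234411/1718341 + (-78 + 504*39)/1838194) - (1267295 - Y(-277, 170)) = (-2234411/1718341 + (-78 + 504*39)/1838194) - (1267295 - (36 - 277 + 170 + 170²)) = (-2234411*1/1718341 + (-78 + 19656)*(1/1838194)) - (1267295 - (36 - 277 + 170 + 28900)) = (-2234411/1718341 + 19578*(1/1838194)) - (1267295 - 1*28829) = (-2234411/1718341 + 9789/919097) - (1267295 - 28829) = -2036819606818/1579322058077 - 1*1238466 = -2036819606818/1579322058077 - 1238466 = -1955938708797996700/1579322058077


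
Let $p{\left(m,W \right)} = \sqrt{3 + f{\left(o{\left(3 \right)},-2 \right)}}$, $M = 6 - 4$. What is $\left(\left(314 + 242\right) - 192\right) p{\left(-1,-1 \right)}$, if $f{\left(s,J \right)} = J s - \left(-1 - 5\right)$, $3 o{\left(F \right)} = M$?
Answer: $\frac{364 \sqrt{69}}{3} \approx 1007.9$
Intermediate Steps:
$M = 2$ ($M = 6 - 4 = 2$)
$o{\left(F \right)} = \frac{2}{3}$ ($o{\left(F \right)} = \frac{1}{3} \cdot 2 = \frac{2}{3}$)
$f{\left(s,J \right)} = 6 + J s$ ($f{\left(s,J \right)} = J s - \left(-1 - 5\right) = J s - -6 = J s + 6 = 6 + J s$)
$p{\left(m,W \right)} = \frac{\sqrt{69}}{3}$ ($p{\left(m,W \right)} = \sqrt{3 + \left(6 - \frac{4}{3}\right)} = \sqrt{3 + \frac{14}{3}} = \sqrt{\frac{23}{3}} = \frac{\sqrt{69}}{3}$)
$\left(\left(314 + 242\right) - 192\right) p{\left(-1,-1 \right)} = \left(\left(314 + 242\right) - 192\right) \frac{\sqrt{69}}{3} = \left(556 - 192\right) \frac{\sqrt{69}}{3} = 364 \frac{\sqrt{69}}{3} = \frac{364 \sqrt{69}}{3}$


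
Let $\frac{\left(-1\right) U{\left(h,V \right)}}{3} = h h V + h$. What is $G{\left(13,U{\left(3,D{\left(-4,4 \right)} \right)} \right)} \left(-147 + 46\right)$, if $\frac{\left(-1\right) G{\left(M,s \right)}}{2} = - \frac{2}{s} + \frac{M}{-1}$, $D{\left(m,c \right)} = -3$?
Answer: $- \frac{47369}{18} \approx -2631.6$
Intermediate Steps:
$U{\left(h,V \right)} = - 3 h - 3 V h^{2}$ ($U{\left(h,V \right)} = - 3 \left(h h V + h\right) = - 3 \left(h^{2} V + h\right) = - 3 \left(V h^{2} + h\right) = - 3 \left(h + V h^{2}\right) = - 3 h - 3 V h^{2}$)
$G{\left(M,s \right)} = 2 M + \frac{4}{s}$ ($G{\left(M,s \right)} = - 2 \left(- \frac{2}{s} + \frac{M}{-1}\right) = - 2 \left(- \frac{2}{s} + M \left(-1\right)\right) = - 2 \left(- \frac{2}{s} - M\right) = - 2 \left(- M - \frac{2}{s}\right) = 2 M + \frac{4}{s}$)
$G{\left(13,U{\left(3,D{\left(-4,4 \right)} \right)} \right)} \left(-147 + 46\right) = \left(2 \cdot 13 + \frac{4}{\left(-3\right) 3 \left(1 - 9\right)}\right) \left(-147 + 46\right) = \left(26 + \frac{4}{\left(-3\right) 3 \left(1 - 9\right)}\right) \left(-101\right) = \left(26 + \frac{4}{\left(-3\right) 3 \left(-8\right)}\right) \left(-101\right) = \left(26 + \frac{4}{72}\right) \left(-101\right) = \left(26 + 4 \cdot \frac{1}{72}\right) \left(-101\right) = \left(26 + \frac{1}{18}\right) \left(-101\right) = \frac{469}{18} \left(-101\right) = - \frac{47369}{18}$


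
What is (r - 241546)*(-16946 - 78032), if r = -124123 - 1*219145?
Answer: 55544464092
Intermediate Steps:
r = -343268 (r = -124123 - 219145 = -343268)
(r - 241546)*(-16946 - 78032) = (-343268 - 241546)*(-16946 - 78032) = -584814*(-94978) = 55544464092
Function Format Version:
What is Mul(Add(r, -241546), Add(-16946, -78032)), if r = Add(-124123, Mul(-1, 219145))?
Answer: 55544464092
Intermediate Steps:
r = -343268 (r = Add(-124123, -219145) = -343268)
Mul(Add(r, -241546), Add(-16946, -78032)) = Mul(Add(-343268, -241546), Add(-16946, -78032)) = Mul(-584814, -94978) = 55544464092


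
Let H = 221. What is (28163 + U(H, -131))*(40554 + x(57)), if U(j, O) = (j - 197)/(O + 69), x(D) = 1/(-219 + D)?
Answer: 5735658490627/5022 ≈ 1.1421e+9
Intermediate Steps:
U(j, O) = (-197 + j)/(69 + O)
(28163 + U(H, -131))*(40554 + x(57)) = (28163 + (-197 + 221)/(69 - 131))*(40554 + 1/(-219 + 57)) = (28163 + 24/(-62))*(40554 + 1/(-162)) = (28163 - 1/62*24)*(40554 - 1/162) = (28163 - 12/31)*(6569747/162) = (873041/31)*(6569747/162) = 5735658490627/5022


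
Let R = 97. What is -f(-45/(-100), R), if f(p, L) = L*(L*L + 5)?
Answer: -913158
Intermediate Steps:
f(p, L) = L*(5 + L²) (f(p, L) = L*(L² + 5) = L*(5 + L²))
-f(-45/(-100), R) = -97*(5 + 97²) = -97*(5 + 9409) = -97*9414 = -1*913158 = -913158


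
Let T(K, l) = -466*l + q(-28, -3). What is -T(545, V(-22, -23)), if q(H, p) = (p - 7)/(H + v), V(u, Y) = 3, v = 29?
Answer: 1408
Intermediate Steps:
q(H, p) = (-7 + p)/(29 + H) (q(H, p) = (p - 7)/(H + 29) = (-7 + p)/(29 + H))
T(K, l) = -10 - 466*l (T(K, l) = -466*l + (-7 - 3)/(29 - 28) = -466*l - 10/1 = -466*l + 1*(-10) = -466*l - 10 = -10 - 466*l)
-T(545, V(-22, -23)) = -(-10 - 466*3) = -(-10 - 1398) = -1*(-1408) = 1408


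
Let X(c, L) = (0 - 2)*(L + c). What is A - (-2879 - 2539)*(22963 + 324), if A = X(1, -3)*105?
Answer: 126169386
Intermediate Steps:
X(c, L) = -2*L - 2*c (X(c, L) = -2*(L + c) = -2*L - 2*c)
A = 420 (A = (-2*(-3) - 2*1)*105 = (6 - 2)*105 = 4*105 = 420)
A - (-2879 - 2539)*(22963 + 324) = 420 - (-2879 - 2539)*(22963 + 324) = 420 - (-5418)*23287 = 420 - 1*(-126168966) = 420 + 126168966 = 126169386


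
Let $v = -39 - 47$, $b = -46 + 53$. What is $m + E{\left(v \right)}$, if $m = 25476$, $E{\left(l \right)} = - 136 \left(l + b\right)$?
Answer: $36220$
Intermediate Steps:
$b = 7$
$v = -86$
$E{\left(l \right)} = -952 - 136 l$ ($E{\left(l \right)} = - 136 \left(l + 7\right) = - 136 \left(7 + l\right) = -952 - 136 l$)
$m + E{\left(v \right)} = 25476 - -10744 = 25476 + \left(-952 + 11696\right) = 25476 + 10744 = 36220$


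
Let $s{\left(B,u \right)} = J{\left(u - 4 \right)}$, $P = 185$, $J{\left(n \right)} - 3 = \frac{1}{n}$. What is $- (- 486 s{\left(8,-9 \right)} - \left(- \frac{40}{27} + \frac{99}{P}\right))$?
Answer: $\frac{92186209}{64935} \approx 1419.7$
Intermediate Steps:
$J{\left(n \right)} = 3 + \frac{1}{n}$
$s{\left(B,u \right)} = 3 + \frac{1}{-4 + u}$ ($s{\left(B,u \right)} = 3 + \frac{1}{u - 4} = 3 + \frac{1}{-4 + u}$)
$- (- 486 s{\left(8,-9 \right)} - \left(- \frac{40}{27} + \frac{99}{P}\right)) = - (- 486 \frac{-11 + 3 \left(-9\right)}{-4 - 9} - \left(- \frac{40}{27} + \frac{99}{185}\right)) = - (- 486 \frac{-11 - 27}{-13} - - \frac{4727}{4995}) = - (- 486 \left(\left(- \frac{1}{13}\right) \left(-38\right)\right) + \left(\frac{40}{27} - \frac{99}{185}\right)) = - (\left(-486\right) \frac{38}{13} + \frac{4727}{4995}) = - (- \frac{18468}{13} + \frac{4727}{4995}) = \left(-1\right) \left(- \frac{92186209}{64935}\right) = \frac{92186209}{64935}$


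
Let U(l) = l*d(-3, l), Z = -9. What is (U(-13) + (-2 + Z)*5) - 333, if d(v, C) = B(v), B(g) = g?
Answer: -349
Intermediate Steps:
d(v, C) = v
U(l) = -3*l (U(l) = l*(-3) = -3*l)
(U(-13) + (-2 + Z)*5) - 333 = (-3*(-13) + (-2 - 9)*5) - 333 = (39 - 11*5) - 333 = (39 - 55) - 333 = -16 - 333 = -349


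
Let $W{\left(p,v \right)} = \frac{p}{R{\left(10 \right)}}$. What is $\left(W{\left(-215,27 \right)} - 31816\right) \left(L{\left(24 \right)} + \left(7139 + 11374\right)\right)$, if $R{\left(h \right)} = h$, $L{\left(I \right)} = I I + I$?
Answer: $- \frac{1217020275}{2} \approx -6.0851 \cdot 10^{8}$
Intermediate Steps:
$L{\left(I \right)} = I + I^{2}$ ($L{\left(I \right)} = I^{2} + I = I + I^{2}$)
$W{\left(p,v \right)} = \frac{p}{10}$
$\left(W{\left(-215,27 \right)} - 31816\right) \left(L{\left(24 \right)} + \left(7139 + 11374\right)\right) = \left(\frac{1}{10} \left(-215\right) - 31816\right) \left(24 \left(1 + 24\right) + \left(7139 + 11374\right)\right) = \left(- \frac{43}{2} - 31816\right) \left(24 \cdot 25 + 18513\right) = - \frac{63675 \left(600 + 18513\right)}{2} = \left(- \frac{63675}{2}\right) 19113 = - \frac{1217020275}{2}$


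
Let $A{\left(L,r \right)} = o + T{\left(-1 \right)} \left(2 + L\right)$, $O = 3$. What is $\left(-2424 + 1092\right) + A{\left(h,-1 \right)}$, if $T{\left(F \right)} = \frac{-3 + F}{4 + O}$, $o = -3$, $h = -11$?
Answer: $- \frac{9309}{7} \approx -1329.9$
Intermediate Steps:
$T{\left(F \right)} = - \frac{3}{7} + \frac{F}{7}$ ($T{\left(F \right)} = \frac{-3 + F}{4 + 3} = \frac{-3 + F}{7} = \left(-3 + F\right) \frac{1}{7} = - \frac{3}{7} + \frac{F}{7}$)
$A{\left(L,r \right)} = - \frac{29}{7} - \frac{4 L}{7}$ ($A{\left(L,r \right)} = -3 + \left(- \frac{3}{7} + \frac{1}{7} \left(-1\right)\right) \left(2 + L\right) = -3 + \left(- \frac{3}{7} - \frac{1}{7}\right) \left(2 + L\right) = -3 - \frac{4 \left(2 + L\right)}{7} = -3 - \left(\frac{8}{7} + \frac{4 L}{7}\right) = - \frac{29}{7} - \frac{4 L}{7}$)
$\left(-2424 + 1092\right) + A{\left(h,-1 \right)} = \left(-2424 + 1092\right) - - \frac{15}{7} = -1332 + \left(- \frac{29}{7} + \frac{44}{7}\right) = -1332 + \frac{15}{7} = - \frac{9309}{7}$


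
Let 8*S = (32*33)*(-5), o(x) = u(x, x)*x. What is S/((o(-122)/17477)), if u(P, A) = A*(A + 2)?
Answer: 192247/29768 ≈ 6.4582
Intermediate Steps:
u(P, A) = A*(2 + A)
o(x) = x²*(2 + x) (o(x) = (x*(2 + x))*x = x²*(2 + x))
S = -660 (S = ((32*33)*(-5))/8 = (1056*(-5))/8 = (⅛)*(-5280) = -660)
S/((o(-122)/17477)) = -660*17477/(14884*(2 - 122)) = -660/((14884*(-120))*(1/17477)) = -660/((-1786080*1/17477)) = -660/(-1786080/17477) = -660*(-17477/1786080) = 192247/29768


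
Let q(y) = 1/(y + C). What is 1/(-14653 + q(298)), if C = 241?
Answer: -539/7897966 ≈ -6.8245e-5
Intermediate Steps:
q(y) = 1/(241 + y) (q(y) = 1/(y + 241) = 1/(241 + y))
1/(-14653 + q(298)) = 1/(-14653 + 1/(241 + 298)) = 1/(-14653 + 1/539) = 1/(-7897966/539) = -539/7897966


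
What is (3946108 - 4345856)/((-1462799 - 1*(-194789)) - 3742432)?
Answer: 199874/2505221 ≈ 0.079783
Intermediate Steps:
(3946108 - 4345856)/((-1462799 - 1*(-194789)) - 3742432) = -399748/((-1462799 + 194789) - 3742432) = -399748/(-1268010 - 3742432) = -399748/(-5010442) = -399748*(-1/5010442) = 199874/2505221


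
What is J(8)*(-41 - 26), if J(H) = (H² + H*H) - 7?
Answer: -8107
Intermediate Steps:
J(H) = -7 + 2*H² (J(H) = (H² + H²) - 7 = 2*H² - 7 = -7 + 2*H²)
J(8)*(-41 - 26) = (-7 + 2*8²)*(-41 - 26) = (-7 + 2*64)*(-67) = (-7 + 128)*(-67) = 121*(-67) = -8107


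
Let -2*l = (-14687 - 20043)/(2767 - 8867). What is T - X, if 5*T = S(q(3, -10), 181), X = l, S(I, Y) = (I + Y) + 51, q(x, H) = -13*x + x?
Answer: 51297/1220 ≈ 42.047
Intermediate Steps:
q(x, H) = -12*x
S(I, Y) = 51 + I + Y
l = -3473/1220 (l = -(-14687 - 20043)/(2*(2767 - 8867)) = -(-17365)/(-6100) = -(-17365)*(-1)/6100 = -½*3473/610 = -3473/1220 ≈ -2.8467)
X = -3473/1220 ≈ -2.8467
T = 196/5 (T = (51 - 12*3 + 181)/5 = (51 - 36 + 181)/5 = (⅕)*196 = 196/5 ≈ 39.200)
T - X = 196/5 - 1*(-3473/1220) = 196/5 + 3473/1220 = 51297/1220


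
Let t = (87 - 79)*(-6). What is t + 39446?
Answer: 39398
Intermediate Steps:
t = -48 (t = 8*(-6) = -48)
t + 39446 = -48 + 39446 = 39398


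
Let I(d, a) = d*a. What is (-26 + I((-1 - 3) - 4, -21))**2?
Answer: 20164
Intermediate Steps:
I(d, a) = a*d
(-26 + I((-1 - 3) - 4, -21))**2 = (-26 - 21*((-1 - 3) - 4))**2 = (-26 - 21*(-4 - 4))**2 = (-26 - 21*(-8))**2 = (-26 + 168)**2 = 142**2 = 20164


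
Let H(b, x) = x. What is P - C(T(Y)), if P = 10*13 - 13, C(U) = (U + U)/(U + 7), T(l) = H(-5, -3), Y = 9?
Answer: 237/2 ≈ 118.50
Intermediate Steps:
T(l) = -3
C(U) = 2*U/(7 + U) (C(U) = (2*U)/(7 + U) = 2*U/(7 + U))
P = 117 (P = 130 - 13 = 117)
P - C(T(Y)) = 117 - 2*(-3)/(7 - 3) = 117 - 2*(-3)/4 = 117 - 1*(-3/2) = 117 + 3/2 = 237/2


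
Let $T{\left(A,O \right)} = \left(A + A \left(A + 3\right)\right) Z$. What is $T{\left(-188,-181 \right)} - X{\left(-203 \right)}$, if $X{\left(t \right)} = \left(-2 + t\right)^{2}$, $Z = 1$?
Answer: $-7433$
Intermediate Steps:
$T{\left(A,O \right)} = A + A \left(3 + A\right)$ ($T{\left(A,O \right)} = \left(A + A \left(A + 3\right)\right) 1 = \left(A + A \left(3 + A\right)\right) 1 = A + A \left(3 + A\right)$)
$T{\left(-188,-181 \right)} - X{\left(-203 \right)} = - 188 \left(4 - 188\right) - \left(-2 - 203\right)^{2} = \left(-188\right) \left(-184\right) - \left(-205\right)^{2} = 34592 - 42025 = -7433$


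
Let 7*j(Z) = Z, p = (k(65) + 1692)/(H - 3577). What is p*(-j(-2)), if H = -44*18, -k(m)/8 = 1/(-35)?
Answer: -6968/62965 ≈ -0.11066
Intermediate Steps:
k(m) = 8/35 (k(m) = -8/(-35) = -8*(-1/35) = 8/35)
H = -792
p = -3484/8995 (p = (8/35 + 1692)/(-792 - 3577) = (59228/35)/(-4369) = (59228/35)*(-1/4369) = -3484/8995 ≈ -0.38733)
j(Z) = Z/7
p*(-j(-2)) = -(-3484)*(⅐)*(-2)/8995 = -(-3484)*(-2)/(8995*7) = -3484/8995*2/7 = -6968/62965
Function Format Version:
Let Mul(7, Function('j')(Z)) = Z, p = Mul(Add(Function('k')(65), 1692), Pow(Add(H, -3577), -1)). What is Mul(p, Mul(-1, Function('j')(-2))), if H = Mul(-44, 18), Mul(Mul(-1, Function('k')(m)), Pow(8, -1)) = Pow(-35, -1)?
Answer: Rational(-6968, 62965) ≈ -0.11066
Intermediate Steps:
Function('k')(m) = Rational(8, 35) (Function('k')(m) = Mul(-8, Pow(-35, -1)) = Mul(-8, Rational(-1, 35)) = Rational(8, 35))
H = -792
p = Rational(-3484, 8995) (p = Mul(Add(Rational(8, 35), 1692), Pow(Add(-792, -3577), -1)) = Mul(Rational(59228, 35), Pow(-4369, -1)) = Mul(Rational(59228, 35), Rational(-1, 4369)) = Rational(-3484, 8995) ≈ -0.38733)
Function('j')(Z) = Mul(Rational(1, 7), Z)
Mul(p, Mul(-1, Function('j')(-2))) = Mul(Rational(-3484, 8995), Mul(-1, Mul(Rational(1, 7), -2))) = Mul(Rational(-3484, 8995), Mul(-1, Rational(-2, 7))) = Mul(Rational(-3484, 8995), Rational(2, 7)) = Rational(-6968, 62965)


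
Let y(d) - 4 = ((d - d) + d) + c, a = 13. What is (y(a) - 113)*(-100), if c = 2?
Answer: 9400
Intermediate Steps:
y(d) = 6 + d (y(d) = 4 + (((d - d) + d) + 2) = 4 + ((0 + d) + 2) = 4 + (d + 2) = 4 + (2 + d) = 6 + d)
(y(a) - 113)*(-100) = ((6 + 13) - 113)*(-100) = (19 - 113)*(-100) = -94*(-100) = 9400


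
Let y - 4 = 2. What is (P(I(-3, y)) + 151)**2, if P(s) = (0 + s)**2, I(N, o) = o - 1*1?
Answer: 30976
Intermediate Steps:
y = 6 (y = 4 + 2 = 6)
I(N, o) = -1 + o (I(N, o) = o - 1 = -1 + o)
P(s) = s**2
(P(I(-3, y)) + 151)**2 = ((-1 + 6)**2 + 151)**2 = (5**2 + 151)**2 = (25 + 151)**2 = 176**2 = 30976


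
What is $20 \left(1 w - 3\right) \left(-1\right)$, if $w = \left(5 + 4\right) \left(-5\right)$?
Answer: $960$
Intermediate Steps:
$w = -45$ ($w = 9 \left(-5\right) = -45$)
$20 \left(1 w - 3\right) \left(-1\right) = 20 \left(1 \left(-45\right) - 3\right) \left(-1\right) = 20 \left(-45 - 3\right) \left(-1\right) = 20 \left(-48\right) \left(-1\right) = \left(-960\right) \left(-1\right) = 960$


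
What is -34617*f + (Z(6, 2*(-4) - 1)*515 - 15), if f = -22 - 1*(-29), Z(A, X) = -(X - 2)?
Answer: -236669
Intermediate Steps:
Z(A, X) = 2 - X (Z(A, X) = -(-2 + X) = 2 - X)
f = 7 (f = -22 + 29 = 7)
-34617*f + (Z(6, 2*(-4) - 1)*515 - 15) = -34617*7 + ((2 - (2*(-4) - 1))*515 - 15) = -242319 + ((2 - (-8 - 1))*515 - 15) = -242319 + ((2 - 1*(-9))*515 - 15) = -242319 + ((2 + 9)*515 - 15) = -242319 + (11*515 - 15) = -242319 + (5665 - 15) = -242319 + 5650 = -236669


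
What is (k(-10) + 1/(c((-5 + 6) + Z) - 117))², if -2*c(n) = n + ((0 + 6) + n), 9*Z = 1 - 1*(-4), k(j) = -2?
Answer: 4826809/1196836 ≈ 4.0330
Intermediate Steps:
Z = 5/9 (Z = (1 - 1*(-4))/9 = (1 + 4)/9 = (⅑)*5 = 5/9 ≈ 0.55556)
c(n) = -3 - n (c(n) = -(n + ((0 + 6) + n))/2 = -(n + (6 + n))/2 = -(6 + 2*n)/2 = -3 - n)
(k(-10) + 1/(c((-5 + 6) + Z) - 117))² = (-2 + 1/((-3 - ((-5 + 6) + 5/9)) - 117))² = (-2 + 1/((-3 - (1 + 5/9)) - 117))² = (-2 + 1/((-3 - 1*14/9) - 117))² = (-2 + 1/((-3 - 14/9) - 117))² = (-2 + 1/(-41/9 - 117))² = (-2 + 1/(-1094/9))² = (-2 - 9/1094)² = (-2197/1094)² = 4826809/1196836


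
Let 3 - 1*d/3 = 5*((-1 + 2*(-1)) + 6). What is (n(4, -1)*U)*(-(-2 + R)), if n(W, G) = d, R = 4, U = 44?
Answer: 3168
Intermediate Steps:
d = -36 (d = 9 - 15*((-1 + 2*(-1)) + 6) = 9 - 15*((-1 - 2) + 6) = 9 - 15*(-3 + 6) = 9 - 15*3 = 9 - 3*15 = 9 - 45 = -36)
n(W, G) = -36
(n(4, -1)*U)*(-(-2 + R)) = (-36*44)*(-(-2 + 4)) = -(-1584)*2 = -1584*(-2) = 3168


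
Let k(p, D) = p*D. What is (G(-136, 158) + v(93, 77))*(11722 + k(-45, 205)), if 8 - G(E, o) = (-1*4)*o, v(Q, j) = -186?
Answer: 1133638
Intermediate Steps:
G(E, o) = 8 + 4*o (G(E, o) = 8 - (-1*4)*o = 8 - (-4)*o = 8 + 4*o)
k(p, D) = D*p
(G(-136, 158) + v(93, 77))*(11722 + k(-45, 205)) = ((8 + 4*158) - 186)*(11722 + 205*(-45)) = ((8 + 632) - 186)*(11722 - 9225) = (640 - 186)*2497 = 454*2497 = 1133638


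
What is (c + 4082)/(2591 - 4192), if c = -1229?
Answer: -2853/1601 ≈ -1.7820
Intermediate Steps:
(c + 4082)/(2591 - 4192) = (-1229 + 4082)/(2591 - 4192) = 2853/(-1601) = 2853*(-1/1601) = -2853/1601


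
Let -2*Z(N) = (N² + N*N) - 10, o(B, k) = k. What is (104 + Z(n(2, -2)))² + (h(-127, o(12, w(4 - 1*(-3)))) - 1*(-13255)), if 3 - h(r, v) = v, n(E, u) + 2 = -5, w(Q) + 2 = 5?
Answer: 16855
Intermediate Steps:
w(Q) = 3 (w(Q) = -2 + 5 = 3)
n(E, u) = -7 (n(E, u) = -2 - 5 = -7)
Z(N) = 5 - N² (Z(N) = -((N² + N*N) - 10)/2 = -((N² + N²) - 10)/2 = -(2*N² - 10)/2 = -(-10 + 2*N²)/2 = 5 - N²)
h(r, v) = 3 - v
(104 + Z(n(2, -2)))² + (h(-127, o(12, w(4 - 1*(-3)))) - 1*(-13255)) = (104 + (5 - 1*(-7)²))² + ((3 - 1*3) - 1*(-13255)) = (104 + (5 - 1*49))² + ((3 - 3) + 13255) = (104 + (5 - 49))² + (0 + 13255) = (104 - 44)² + 13255 = 60² + 13255 = 3600 + 13255 = 16855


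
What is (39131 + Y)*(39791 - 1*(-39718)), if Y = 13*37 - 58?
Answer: 3144898986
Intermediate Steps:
Y = 423 (Y = 481 - 58 = 423)
(39131 + Y)*(39791 - 1*(-39718)) = (39131 + 423)*(39791 - 1*(-39718)) = 39554*(39791 + 39718) = 39554*79509 = 3144898986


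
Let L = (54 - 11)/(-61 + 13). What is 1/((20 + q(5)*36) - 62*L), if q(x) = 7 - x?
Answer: 24/3541 ≈ 0.0067777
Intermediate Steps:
L = -43/48 (L = 43/(-48) = 43*(-1/48) = -43/48 ≈ -0.89583)
1/((20 + q(5)*36) - 62*L) = 1/((20 + (7 - 1*5)*36) - 62*(-43/48)) = 1/((20 + (7 - 5)*36) + 1333/24) = 1/((20 + 2*36) + 1333/24) = 1/((20 + 72) + 1333/24) = 1/(92 + 1333/24) = 1/(3541/24) = 24/3541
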